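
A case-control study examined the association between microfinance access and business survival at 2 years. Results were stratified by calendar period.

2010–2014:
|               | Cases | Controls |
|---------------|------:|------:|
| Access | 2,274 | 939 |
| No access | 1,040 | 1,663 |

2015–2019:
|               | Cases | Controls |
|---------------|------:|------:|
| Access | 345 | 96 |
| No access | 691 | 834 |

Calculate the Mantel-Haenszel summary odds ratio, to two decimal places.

OR_MH = Σ(aᵢdᵢ/nᵢ) / Σ(bᵢcᵢ/nᵢ), where nᵢ is the stratum total.
Stratum 1 (2010–2014): n = 5916; a·d/n = 2274·1663/5916 = 639.2262; b·c/n = 939·1040/5916 = 165.0710
Stratum 2 (2015–2019): n = 1966; a·d/n = 345·834/1966 = 146.3530; b·c/n = 96·691/1966 = 33.7416
OR_MH = (639.2262 + 146.3530) / (165.0710 + 33.7416) = 785.5792 / 198.8126 = 3.95136

3.95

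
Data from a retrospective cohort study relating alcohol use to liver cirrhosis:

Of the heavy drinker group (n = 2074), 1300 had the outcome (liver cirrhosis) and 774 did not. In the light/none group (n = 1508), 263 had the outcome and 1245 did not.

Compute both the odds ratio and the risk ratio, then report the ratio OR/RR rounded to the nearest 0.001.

2.212

From the description: a = 1300, b = 774, c = 263, d = 1245.
OR = (1300·1245)/(774·263) = 1618500/203562 = 7.95089
Risk in exposed = 1300/2074 = 0.62681; risk in unexposed = 263/1508 = 0.17440; RR = 3.59402
OR/RR = 7.95089 / 3.59402 = 2.21226
The outcome is not rare, so the OR lies further from 1 than the RR.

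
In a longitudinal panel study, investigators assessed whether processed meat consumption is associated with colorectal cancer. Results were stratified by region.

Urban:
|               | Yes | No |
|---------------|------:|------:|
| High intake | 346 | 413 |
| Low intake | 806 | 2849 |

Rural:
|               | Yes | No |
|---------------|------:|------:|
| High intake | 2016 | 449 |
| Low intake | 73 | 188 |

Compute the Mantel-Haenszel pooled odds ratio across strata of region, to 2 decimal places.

OR_MH = Σ(aᵢdᵢ/nᵢ) / Σ(bᵢcᵢ/nᵢ), where nᵢ is the stratum total.
Stratum 1 (Urban): n = 4414; a·d/n = 346·2849/4414 = 223.3244; b·c/n = 413·806/4414 = 75.4141
Stratum 2 (Rural): n = 2726; a·d/n = 2016·188/2726 = 139.0345; b·c/n = 449·73/2726 = 12.0238
OR_MH = (223.3244 + 139.0345) / (75.4141 + 12.0238) = 362.3589 / 87.4380 = 4.14418

4.14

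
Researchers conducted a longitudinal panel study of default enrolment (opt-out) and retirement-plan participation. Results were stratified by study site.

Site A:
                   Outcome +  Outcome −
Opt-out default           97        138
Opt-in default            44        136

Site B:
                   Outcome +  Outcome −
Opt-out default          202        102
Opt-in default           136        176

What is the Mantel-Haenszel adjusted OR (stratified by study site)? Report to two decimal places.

OR_MH = Σ(aᵢdᵢ/nᵢ) / Σ(bᵢcᵢ/nᵢ), where nᵢ is the stratum total.
Stratum 1 (Site A): n = 415; a·d/n = 97·136/415 = 31.7880; b·c/n = 138·44/415 = 14.6313
Stratum 2 (Site B): n = 616; a·d/n = 202·176/616 = 57.7143; b·c/n = 102·136/616 = 22.5195
OR_MH = (31.7880 + 57.7143) / (14.6313 + 22.5195) = 89.5022 / 37.1508 = 2.40916

2.41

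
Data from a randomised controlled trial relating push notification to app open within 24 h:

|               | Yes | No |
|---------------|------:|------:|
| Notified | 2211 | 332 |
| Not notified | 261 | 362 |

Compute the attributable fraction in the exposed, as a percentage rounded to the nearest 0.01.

Cells: a = 2211, b = 332, c = 261, d = 362.
Risk in exposed = 2211/2543 = 0.86945; risk in unexposed = 261/623 = 0.41894.
RR = 0.86945/0.41894 = 2.07534
AR% = (RR − 1)/RR × 100 = (2.07534 − 1)/2.07534 × 100 = 51.8152%

51.82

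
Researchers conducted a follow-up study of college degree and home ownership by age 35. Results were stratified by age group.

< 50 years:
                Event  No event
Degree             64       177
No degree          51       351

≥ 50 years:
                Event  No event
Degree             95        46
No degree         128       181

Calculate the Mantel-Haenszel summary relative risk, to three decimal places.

1.777

RR_MH = Σ(aᵢ·n₀ᵢ/nᵢ) / Σ(cᵢ·n₁ᵢ/nᵢ), with n₁ᵢ = aᵢ+bᵢ (exposed), n₀ᵢ = cᵢ+dᵢ (unexposed), nᵢ = n₁ᵢ+n₀ᵢ.
Stratum 1 (< 50 years): n₁ = 241, n₀ = 402, n = 643; a·n₀/n = 64·402/643 = 40.0124; c·n₁/n = 51·241/643 = 19.1151
Stratum 2 (≥ 50 years): n₁ = 141, n₀ = 309, n = 450; a·n₀/n = 95·309/450 = 65.2333; c·n₁/n = 128·141/450 = 40.1067
RR_MH = (40.0124 + 65.2333) / (19.1151 + 40.1067) = 105.2458 / 59.2218 = 1.77715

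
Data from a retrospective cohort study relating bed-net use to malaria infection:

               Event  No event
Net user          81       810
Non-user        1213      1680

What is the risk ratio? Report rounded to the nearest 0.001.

0.217

Cells: a = 81, b = 810, c = 1213, d = 1680.
Risk in exposed = 81/891 = 0.09091; risk in unexposed = 1213/2893 = 0.41929.
RR = 0.09091 / 0.41929 = 0.21682
The risk is 78% lower among the exposed than among the unexposed.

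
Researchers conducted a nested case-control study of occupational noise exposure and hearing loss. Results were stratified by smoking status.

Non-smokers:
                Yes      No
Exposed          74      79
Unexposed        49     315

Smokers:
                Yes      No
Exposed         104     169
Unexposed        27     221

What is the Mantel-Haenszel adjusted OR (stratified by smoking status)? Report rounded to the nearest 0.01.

OR_MH = Σ(aᵢdᵢ/nᵢ) / Σ(bᵢcᵢ/nᵢ), where nᵢ is the stratum total.
Stratum 1 (Non-smokers): n = 517; a·d/n = 74·315/517 = 45.0870; b·c/n = 79·49/517 = 7.4874
Stratum 2 (Smokers): n = 521; a·d/n = 104·221/521 = 44.1152; b·c/n = 169·27/521 = 8.7582
OR_MH = (45.0870 + 44.1152) / (7.4874 + 8.7582) = 89.2022 / 16.2456 = 5.49086

5.49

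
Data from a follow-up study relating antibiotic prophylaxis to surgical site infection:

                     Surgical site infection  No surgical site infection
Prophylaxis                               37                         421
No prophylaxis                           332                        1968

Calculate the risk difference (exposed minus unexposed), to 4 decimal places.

Cells: a = 37, b = 421, c = 332, d = 1968.
Risk in exposed = 37/458 = 0.080786; risk in unexposed = 332/2300 = 0.144348.
Risk difference = 0.080786 − 0.144348 = -0.063562

-0.0636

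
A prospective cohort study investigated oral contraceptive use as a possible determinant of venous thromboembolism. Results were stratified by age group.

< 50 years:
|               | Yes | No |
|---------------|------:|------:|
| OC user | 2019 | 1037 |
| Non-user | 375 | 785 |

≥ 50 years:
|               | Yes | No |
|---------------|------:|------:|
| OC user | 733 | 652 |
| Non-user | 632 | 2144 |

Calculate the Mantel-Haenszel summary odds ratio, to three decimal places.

3.940

OR_MH = Σ(aᵢdᵢ/nᵢ) / Σ(bᵢcᵢ/nᵢ), where nᵢ is the stratum total.
Stratum 1 (< 50 years): n = 4216; a·d/n = 2019·785/4216 = 375.9286; b·c/n = 1037·375/4216 = 92.2379
Stratum 2 (≥ 50 years): n = 4161; a·d/n = 733·2144/4161 = 377.6861; b·c/n = 652·632/4161 = 99.0300
OR_MH = (375.9286 + 377.6861) / (92.2379 + 99.0300) = 753.6147 / 191.2679 = 3.94010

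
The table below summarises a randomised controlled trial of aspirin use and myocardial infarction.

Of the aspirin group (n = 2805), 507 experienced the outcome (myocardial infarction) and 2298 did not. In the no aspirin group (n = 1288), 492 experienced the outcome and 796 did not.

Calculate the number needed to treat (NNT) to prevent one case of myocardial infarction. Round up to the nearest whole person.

5

Risk in treated group = 507/2805 = 0.18075; risk in control = 492/1288 = 0.38199.
Absolute risk reduction = 0.38199 − 0.18075 = 0.20124
NNT = 1 / ARR = 1 / 0.20124 = 4.969 → round up → 5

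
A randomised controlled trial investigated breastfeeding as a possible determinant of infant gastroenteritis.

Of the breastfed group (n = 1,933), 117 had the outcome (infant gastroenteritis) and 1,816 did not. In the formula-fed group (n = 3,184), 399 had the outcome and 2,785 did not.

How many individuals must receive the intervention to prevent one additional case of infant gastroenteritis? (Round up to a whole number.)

16

Risk in treated group = 117/1933 = 0.06053; risk in control = 399/3184 = 0.12531.
Absolute risk reduction = 0.12531 − 0.06053 = 0.06479
NNT = 1 / ARR = 1 / 0.06479 = 15.435 → round up → 16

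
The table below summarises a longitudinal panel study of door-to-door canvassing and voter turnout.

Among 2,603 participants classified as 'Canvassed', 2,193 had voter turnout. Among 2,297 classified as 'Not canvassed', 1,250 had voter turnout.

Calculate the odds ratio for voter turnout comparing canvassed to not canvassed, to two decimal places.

From the description: a = 2193, b = 410, c = 1250, d = 1047.
OR = (a·d)/(b·c) = (2193 × 1047) / (410 × 1250) = 2296071 / 512500 = 4.48014
The odds of voter turnout are about 4.48 times as high in the canvassed group.

4.48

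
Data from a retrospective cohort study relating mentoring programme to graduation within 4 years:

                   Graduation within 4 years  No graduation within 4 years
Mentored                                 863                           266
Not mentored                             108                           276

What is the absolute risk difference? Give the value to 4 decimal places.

Cells: a = 863, b = 266, c = 108, d = 276.
Risk in exposed = 863/1129 = 0.764393; risk in unexposed = 108/384 = 0.281250.
Risk difference = 0.764393 − 0.281250 = 0.483143

0.4831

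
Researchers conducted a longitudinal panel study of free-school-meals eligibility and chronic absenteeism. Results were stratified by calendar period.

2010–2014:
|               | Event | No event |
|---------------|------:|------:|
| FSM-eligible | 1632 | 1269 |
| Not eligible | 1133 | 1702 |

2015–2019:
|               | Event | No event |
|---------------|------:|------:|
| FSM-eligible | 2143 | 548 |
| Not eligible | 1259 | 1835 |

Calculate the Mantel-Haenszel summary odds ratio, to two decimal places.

OR_MH = Σ(aᵢdᵢ/nᵢ) / Σ(bᵢcᵢ/nᵢ), where nᵢ is the stratum total.
Stratum 1 (2010–2014): n = 5736; a·d/n = 1632·1702/5736 = 484.2510; b·c/n = 1269·1133/5736 = 250.6585
Stratum 2 (2015–2019): n = 5785; a·d/n = 2143·1835/5785 = 679.7589; b·c/n = 548·1259/5785 = 119.2622
OR_MH = (484.2510 + 679.7589) / (250.6585 + 119.2622) = 1164.0099 / 369.9207 = 3.14665

3.15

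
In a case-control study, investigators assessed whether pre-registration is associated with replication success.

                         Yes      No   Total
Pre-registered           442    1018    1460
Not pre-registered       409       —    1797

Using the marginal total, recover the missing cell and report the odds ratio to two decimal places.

The missing cell is in the unexposed row: 1797 − 409 = 1388.
So a = 442, b = 1018, c = 409, d = 1388.
OR = (a·d)/(b·c) = (442 × 1388) / (1018 × 409) = 613496 / 416362 = 1.47347

1.47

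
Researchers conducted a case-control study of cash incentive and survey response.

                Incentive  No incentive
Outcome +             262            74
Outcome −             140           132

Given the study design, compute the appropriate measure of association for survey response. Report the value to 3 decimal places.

Reading the table with exposure as columns: a = 262 (Incentive, case), b = 140 (Incentive, non-case), c = 74 (No incentive, case), d = 132.
This is a case-control study: participants were sampled on outcome status, so risks in the source population cannot be estimated directly — relative risk is not valid here. The odds ratio is the appropriate measure.
OR = (a·d)/(b·c) = (262 × 132) / (140 × 74) = 34584 / 10360 = 3.33822

3.338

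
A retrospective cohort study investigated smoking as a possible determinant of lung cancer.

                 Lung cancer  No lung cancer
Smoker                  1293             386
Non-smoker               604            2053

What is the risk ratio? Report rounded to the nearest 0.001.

Cells: a = 1293, b = 386, c = 604, d = 2053.
Risk in exposed = 1293/1679 = 0.77010; risk in unexposed = 604/2657 = 0.22732.
RR = 0.77010 / 0.22732 = 3.38768
The risk among the exposed is 3.39 times that among the unexposed.

3.388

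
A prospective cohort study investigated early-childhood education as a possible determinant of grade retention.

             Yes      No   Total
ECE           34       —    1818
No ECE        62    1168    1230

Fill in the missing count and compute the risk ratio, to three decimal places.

0.371

The missing cell is in the exposed row: 1818 − 34 = 1784.
So a = 34, b = 1784, c = 62, d = 1168.
RR = [a/(a+b)] / [c/(c+d)] = (34/1818) / (62/1230) = 0.01870/0.05041 = 0.37102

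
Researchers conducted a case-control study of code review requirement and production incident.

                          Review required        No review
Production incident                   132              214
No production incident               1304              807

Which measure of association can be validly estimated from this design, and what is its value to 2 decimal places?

0.38

Reading the table with exposure as columns: a = 132 (Review required, case), b = 1304 (Review required, non-case), c = 214 (No review, case), d = 807.
This is a case-control study: participants were sampled on outcome status, so risks in the source population cannot be estimated directly — relative risk is not valid here. The odds ratio is the appropriate measure.
OR = (a·d)/(b·c) = (132 × 807) / (1304 × 214) = 106524 / 279056 = 0.38173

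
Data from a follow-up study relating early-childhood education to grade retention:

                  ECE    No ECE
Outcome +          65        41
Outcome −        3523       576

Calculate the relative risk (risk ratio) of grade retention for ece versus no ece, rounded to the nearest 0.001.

Reading the table with exposure as columns: a = 65 (ECE, case), b = 3523 (ECE, non-case), c = 41 (No ECE, case), d = 576.
Risk in exposed = 65/3588 = 0.01812; risk in unexposed = 41/617 = 0.06645.
RR = 0.01812 / 0.06645 = 0.27262
The risk is 73% lower among the exposed than among the unexposed.

0.273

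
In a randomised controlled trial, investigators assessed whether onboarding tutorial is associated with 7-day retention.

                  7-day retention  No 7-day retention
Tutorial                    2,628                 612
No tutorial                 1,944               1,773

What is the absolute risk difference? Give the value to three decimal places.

Cells: a = 2628, b = 612, c = 1944, d = 1773.
Risk in exposed = 2628/3240 = 0.811111; risk in unexposed = 1944/3717 = 0.523002.
Risk difference = 0.811111 − 0.523002 = 0.288109

0.288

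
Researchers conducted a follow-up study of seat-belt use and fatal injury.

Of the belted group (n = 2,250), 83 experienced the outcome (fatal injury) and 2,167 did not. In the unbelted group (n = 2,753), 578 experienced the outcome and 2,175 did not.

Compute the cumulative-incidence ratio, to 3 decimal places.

0.176

From the description: a = 83, b = 2167, c = 578, d = 2175.
Risk in exposed = 83/2250 = 0.03689; risk in unexposed = 578/2753 = 0.20995.
RR = 0.03689 / 0.20995 = 0.17570
The risk is 82% lower among the exposed than among the unexposed.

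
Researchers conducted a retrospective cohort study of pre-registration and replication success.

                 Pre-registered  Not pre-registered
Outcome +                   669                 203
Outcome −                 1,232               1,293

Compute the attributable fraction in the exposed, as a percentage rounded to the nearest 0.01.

Reading the table with exposure as columns: a = 669 (Pre-registered, case), b = 1232 (Pre-registered, non-case), c = 203 (Not pre-registered, case), d = 1293.
Risk in exposed = 669/1901 = 0.35192; risk in unexposed = 203/1496 = 0.13570.
RR = 0.35192/0.13570 = 2.59346
AR% = (RR − 1)/RR × 100 = (2.59346 − 1)/2.59346 × 100 = 61.4415%

61.44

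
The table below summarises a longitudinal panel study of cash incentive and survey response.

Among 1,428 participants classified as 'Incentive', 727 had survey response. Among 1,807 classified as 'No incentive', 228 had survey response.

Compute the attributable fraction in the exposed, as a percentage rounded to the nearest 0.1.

75.2

From the description: a = 727, b = 701, c = 228, d = 1579.
Risk in exposed = 727/1428 = 0.50910; risk in unexposed = 228/1807 = 0.12618.
RR = 0.50910/0.12618 = 4.03487
AR% = (RR − 1)/RR × 100 = (4.03487 − 1)/4.03487 × 100 = 75.2161%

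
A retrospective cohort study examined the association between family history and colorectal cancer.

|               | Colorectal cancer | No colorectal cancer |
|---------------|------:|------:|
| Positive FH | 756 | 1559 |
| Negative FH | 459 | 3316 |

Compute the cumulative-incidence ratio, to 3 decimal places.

Cells: a = 756, b = 1559, c = 459, d = 3316.
Risk in exposed = 756/2315 = 0.32657; risk in unexposed = 459/3775 = 0.12159.
RR = 0.32657 / 0.12159 = 2.68581
The risk among the exposed is 2.69 times that among the unexposed.

2.686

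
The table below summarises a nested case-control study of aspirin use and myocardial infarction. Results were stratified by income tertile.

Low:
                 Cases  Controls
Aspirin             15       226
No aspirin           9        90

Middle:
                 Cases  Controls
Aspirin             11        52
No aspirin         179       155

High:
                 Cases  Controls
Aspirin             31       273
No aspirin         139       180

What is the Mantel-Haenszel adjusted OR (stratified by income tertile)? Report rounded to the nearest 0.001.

0.191

OR_MH = Σ(aᵢdᵢ/nᵢ) / Σ(bᵢcᵢ/nᵢ), where nᵢ is the stratum total.
Stratum 1 (Low): n = 340; a·d/n = 15·90/340 = 3.9706; b·c/n = 226·9/340 = 5.9824
Stratum 2 (Middle): n = 397; a·d/n = 11·155/397 = 4.2947; b·c/n = 52·179/397 = 23.4458
Stratum 3 (High): n = 623; a·d/n = 31·180/623 = 8.9567; b·c/n = 273·139/623 = 60.9101
OR_MH = (3.9706 + 4.2947 + 8.9567) / (5.9824 + 23.4458 + 60.9101) = 17.2220 / 90.3383 = 0.19064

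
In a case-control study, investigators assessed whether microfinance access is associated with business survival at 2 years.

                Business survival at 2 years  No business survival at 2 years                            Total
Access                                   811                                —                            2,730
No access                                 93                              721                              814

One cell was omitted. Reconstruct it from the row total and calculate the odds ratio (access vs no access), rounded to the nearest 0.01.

The missing cell is in the exposed row: 2730 − 811 = 1919.
So a = 811, b = 1919, c = 93, d = 721.
OR = (a·d)/(b·c) = (811 × 721) / (1919 × 93) = 584731 / 178467 = 3.27641

3.28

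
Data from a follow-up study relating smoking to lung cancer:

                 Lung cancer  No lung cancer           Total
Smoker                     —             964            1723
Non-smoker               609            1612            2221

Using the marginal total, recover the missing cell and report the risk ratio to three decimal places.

The missing cell is in the exposed row: 1723 − 964 = 759.
So a = 759, b = 964, c = 609, d = 1612.
RR = [a/(a+b)] / [c/(c+d)] = (759/1723) / (609/2221) = 0.44051/0.27420 = 1.60653

1.607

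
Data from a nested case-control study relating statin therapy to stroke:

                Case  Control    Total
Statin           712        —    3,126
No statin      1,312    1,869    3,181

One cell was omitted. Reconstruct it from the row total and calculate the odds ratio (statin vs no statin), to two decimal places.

The missing cell is in the exposed row: 3126 − 712 = 2414.
So a = 712, b = 2414, c = 1312, d = 1869.
OR = (a·d)/(b·c) = (712 × 1869) / (2414 × 1312) = 1330728 / 3167168 = 0.42016

0.42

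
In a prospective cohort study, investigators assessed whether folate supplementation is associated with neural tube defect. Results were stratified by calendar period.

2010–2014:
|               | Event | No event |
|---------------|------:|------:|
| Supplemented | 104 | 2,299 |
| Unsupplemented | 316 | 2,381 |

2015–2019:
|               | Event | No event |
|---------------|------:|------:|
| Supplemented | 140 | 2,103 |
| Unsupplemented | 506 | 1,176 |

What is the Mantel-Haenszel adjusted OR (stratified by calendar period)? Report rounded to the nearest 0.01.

0.22

OR_MH = Σ(aᵢdᵢ/nᵢ) / Σ(bᵢcᵢ/nᵢ), where nᵢ is the stratum total.
Stratum 1 (2010–2014): n = 5100; a·d/n = 104·2381/5100 = 48.5537; b·c/n = 2299·316/5100 = 142.4478
Stratum 2 (2015–2019): n = 3925; a·d/n = 140·1176/3925 = 41.9465; b·c/n = 2103·506/3925 = 271.1129
OR_MH = (48.5537 + 41.9465) / (142.4478 + 271.1129) = 90.5002 / 413.5607 = 0.21883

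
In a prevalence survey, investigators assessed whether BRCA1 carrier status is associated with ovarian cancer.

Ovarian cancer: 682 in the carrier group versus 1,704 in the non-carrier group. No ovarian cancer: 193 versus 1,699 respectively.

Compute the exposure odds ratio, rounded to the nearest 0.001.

3.523

From the description: a = 682, b = 193, c = 1704, d = 1699.
OR = (a·d)/(b·c) = (682 × 1699) / (193 × 1704) = 1158718 / 328872 = 3.52331
The odds of ovarian cancer are about 3.52 times as high in the carrier group.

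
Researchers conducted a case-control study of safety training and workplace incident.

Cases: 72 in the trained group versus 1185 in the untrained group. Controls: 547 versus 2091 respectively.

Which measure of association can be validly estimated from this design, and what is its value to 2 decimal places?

From the description: a = 72, b = 547, c = 1185, d = 2091.
This is a case-control study: participants were sampled on outcome status, so risks in the source population cannot be estimated directly — relative risk is not valid here. The odds ratio is the appropriate measure.
OR = (a·d)/(b·c) = (72 × 2091) / (547 × 1185) = 150552 / 648195 = 0.23226

0.23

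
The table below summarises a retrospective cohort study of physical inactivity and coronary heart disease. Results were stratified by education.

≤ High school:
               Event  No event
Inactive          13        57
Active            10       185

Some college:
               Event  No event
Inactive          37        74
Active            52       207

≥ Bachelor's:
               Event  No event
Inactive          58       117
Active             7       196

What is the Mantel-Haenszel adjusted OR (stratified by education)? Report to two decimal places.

OR_MH = Σ(aᵢdᵢ/nᵢ) / Σ(bᵢcᵢ/nᵢ), where nᵢ is the stratum total.
Stratum 1 (≤ High school): n = 265; a·d/n = 13·185/265 = 9.0755; b·c/n = 57·10/265 = 2.1509
Stratum 2 (Some college): n = 370; a·d/n = 37·207/370 = 20.7000; b·c/n = 74·52/370 = 10.4000
Stratum 3 (≥ Bachelor's): n = 378; a·d/n = 58·196/378 = 30.0741; b·c/n = 117·7/378 = 2.1667
OR_MH = (9.0755 + 20.7000 + 30.0741) / (2.1509 + 10.4000 + 2.1667) = 59.8495 / 14.7176 = 4.06653

4.07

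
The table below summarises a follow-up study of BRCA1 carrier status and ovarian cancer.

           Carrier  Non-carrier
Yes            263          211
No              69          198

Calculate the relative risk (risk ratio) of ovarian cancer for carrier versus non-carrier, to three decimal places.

1.536

Reading the table with exposure as columns: a = 263 (Carrier, case), b = 69 (Carrier, non-case), c = 211 (Non-carrier, case), d = 198.
Risk in exposed = 263/332 = 0.79217; risk in unexposed = 211/409 = 0.51589.
RR = 0.79217 / 0.51589 = 1.53553
The risk among the exposed is 1.54 times that among the unexposed.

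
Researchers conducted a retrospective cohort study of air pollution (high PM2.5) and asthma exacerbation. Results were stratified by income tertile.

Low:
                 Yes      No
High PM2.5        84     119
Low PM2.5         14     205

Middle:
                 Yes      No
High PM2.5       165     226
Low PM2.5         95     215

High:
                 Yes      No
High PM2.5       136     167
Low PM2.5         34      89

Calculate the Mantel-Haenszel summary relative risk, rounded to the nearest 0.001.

RR_MH = Σ(aᵢ·n₀ᵢ/nᵢ) / Σ(cᵢ·n₁ᵢ/nᵢ), with n₁ᵢ = aᵢ+bᵢ (exposed), n₀ᵢ = cᵢ+dᵢ (unexposed), nᵢ = n₁ᵢ+n₀ᵢ.
Stratum 1 (Low): n₁ = 203, n₀ = 219, n = 422; a·n₀/n = 84·219/422 = 43.5924; c·n₁/n = 14·203/422 = 6.7346
Stratum 2 (Middle): n₁ = 391, n₀ = 310, n = 701; a·n₀/n = 165·310/701 = 72.9672; c·n₁/n = 95·391/701 = 52.9886
Stratum 3 (High): n₁ = 303, n₀ = 123, n = 426; a·n₀/n = 136·123/426 = 39.2676; c·n₁/n = 34·303/426 = 24.1831
RR_MH = (43.5924 + 72.9672 + 39.2676) / (6.7346 + 52.9886 + 24.1831) = 155.8272 / 83.9063 = 1.85716

1.857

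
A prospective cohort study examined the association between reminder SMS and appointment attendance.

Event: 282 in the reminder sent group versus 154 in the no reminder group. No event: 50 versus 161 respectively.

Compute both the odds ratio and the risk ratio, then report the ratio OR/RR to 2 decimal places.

3.39

From the description: a = 282, b = 50, c = 154, d = 161.
OR = (282·161)/(50·154) = 45402/7700 = 5.89636
Risk in exposed = 282/332 = 0.84940; risk in unexposed = 154/315 = 0.48889; RR = 1.73740
OR/RR = 5.89636 / 1.73740 = 3.39378
The outcome is not rare, so the OR lies further from 1 than the RR.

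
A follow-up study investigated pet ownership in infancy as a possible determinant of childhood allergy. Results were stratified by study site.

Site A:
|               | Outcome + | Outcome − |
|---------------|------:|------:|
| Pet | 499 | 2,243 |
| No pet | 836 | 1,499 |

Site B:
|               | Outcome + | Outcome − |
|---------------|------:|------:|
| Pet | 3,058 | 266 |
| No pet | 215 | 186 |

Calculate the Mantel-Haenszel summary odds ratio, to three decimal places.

0.780

OR_MH = Σ(aᵢdᵢ/nᵢ) / Σ(bᵢcᵢ/nᵢ), where nᵢ is the stratum total.
Stratum 1 (Site A): n = 5077; a·d/n = 499·1499/5077 = 147.3313; b·c/n = 2243·836/5077 = 369.3417
Stratum 2 (Site B): n = 3725; a·d/n = 3058·186/3725 = 152.6948; b·c/n = 266·215/3725 = 15.3530
OR_MH = (147.3313 + 152.6948) / (369.3417 + 15.3530) = 300.0261 / 384.6948 = 0.77991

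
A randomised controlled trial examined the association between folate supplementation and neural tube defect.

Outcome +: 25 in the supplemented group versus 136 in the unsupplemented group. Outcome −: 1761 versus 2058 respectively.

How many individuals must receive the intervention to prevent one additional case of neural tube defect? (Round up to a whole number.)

Risk in treated group = 25/1786 = 0.01400; risk in control = 136/2194 = 0.06199.
Absolute risk reduction = 0.06199 − 0.01400 = 0.04799
NNT = 1 / ARR = 1 / 0.04799 = 20.838 → round up → 21

21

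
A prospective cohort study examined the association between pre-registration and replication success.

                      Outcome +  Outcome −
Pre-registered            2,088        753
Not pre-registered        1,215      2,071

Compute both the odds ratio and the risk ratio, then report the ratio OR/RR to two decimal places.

2.38

Cells: a = 2088, b = 753, c = 1215, d = 2071.
OR = (2088·2071)/(753·1215) = 4324248/914895 = 4.72650
Risk in exposed = 2088/2841 = 0.73495; risk in unexposed = 1215/3286 = 0.36975; RR = 1.98770
OR/RR = 4.72650 / 1.98770 = 2.37787
The outcome is not rare, so the OR lies further from 1 than the RR.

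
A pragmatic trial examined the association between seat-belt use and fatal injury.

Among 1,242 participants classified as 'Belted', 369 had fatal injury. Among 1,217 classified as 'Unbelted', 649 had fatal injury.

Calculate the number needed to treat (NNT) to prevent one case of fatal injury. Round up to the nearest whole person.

5

Risk in treated group = 369/1242 = 0.29710; risk in control = 649/1217 = 0.53328.
Absolute risk reduction = 0.53328 − 0.29710 = 0.23618
NNT = 1 / ARR = 1 / 0.23618 = 4.234 → round up → 5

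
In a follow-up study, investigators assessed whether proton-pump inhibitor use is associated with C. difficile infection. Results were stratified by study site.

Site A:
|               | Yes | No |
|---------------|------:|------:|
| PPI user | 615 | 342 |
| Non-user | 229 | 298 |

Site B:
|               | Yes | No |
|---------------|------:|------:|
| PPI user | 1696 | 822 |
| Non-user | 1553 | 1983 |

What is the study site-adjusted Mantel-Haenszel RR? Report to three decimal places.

RR_MH = Σ(aᵢ·n₀ᵢ/nᵢ) / Σ(cᵢ·n₁ᵢ/nᵢ), with n₁ᵢ = aᵢ+bᵢ (exposed), n₀ᵢ = cᵢ+dᵢ (unexposed), nᵢ = n₁ᵢ+n₀ᵢ.
Stratum 1 (Site A): n₁ = 957, n₀ = 527, n = 1484; a·n₀/n = 615·527/1484 = 218.3996; c·n₁/n = 229·957/1484 = 147.6772
Stratum 2 (Site B): n₁ = 2518, n₀ = 3536, n = 6054; a·n₀/n = 1696·3536/6054 = 990.5940; c·n₁/n = 1553·2518/6054 = 645.9290
RR_MH = (218.3996 + 990.5940) / (147.6772 + 645.9290) = 1208.9936 / 793.6062 = 1.52342

1.523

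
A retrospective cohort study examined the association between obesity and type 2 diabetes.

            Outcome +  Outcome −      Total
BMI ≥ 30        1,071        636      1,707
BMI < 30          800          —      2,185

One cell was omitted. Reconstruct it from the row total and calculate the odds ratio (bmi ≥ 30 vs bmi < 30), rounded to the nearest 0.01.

2.92

The missing cell is in the unexposed row: 2185 − 800 = 1385.
So a = 1071, b = 636, c = 800, d = 1385.
OR = (a·d)/(b·c) = (1071 × 1385) / (636 × 800) = 1483335 / 508800 = 2.91536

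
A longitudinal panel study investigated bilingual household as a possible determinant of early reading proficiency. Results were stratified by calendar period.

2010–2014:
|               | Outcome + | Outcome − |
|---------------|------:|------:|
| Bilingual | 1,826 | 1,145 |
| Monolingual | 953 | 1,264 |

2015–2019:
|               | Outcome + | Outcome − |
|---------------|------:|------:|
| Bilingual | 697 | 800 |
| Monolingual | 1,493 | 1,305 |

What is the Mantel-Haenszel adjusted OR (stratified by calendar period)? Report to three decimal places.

OR_MH = Σ(aᵢdᵢ/nᵢ) / Σ(bᵢcᵢ/nᵢ), where nᵢ is the stratum total.
Stratum 1 (2010–2014): n = 5188; a·d/n = 1826·1264/5188 = 444.8851; b·c/n = 1145·953/5188 = 210.3286
Stratum 2 (2015–2019): n = 4295; a·d/n = 697·1305/4295 = 211.7776; b·c/n = 800·1493/4295 = 278.0908
OR_MH = (444.8851 + 211.7776) / (210.3286 + 278.0908) = 656.6628 / 488.4194 = 1.34446

1.344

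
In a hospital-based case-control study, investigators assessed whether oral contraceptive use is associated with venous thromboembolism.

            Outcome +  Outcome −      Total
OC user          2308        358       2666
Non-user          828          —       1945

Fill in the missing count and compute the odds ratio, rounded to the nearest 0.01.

8.70

The missing cell is in the unexposed row: 1945 − 828 = 1117.
So a = 2308, b = 358, c = 828, d = 1117.
OR = (a·d)/(b·c) = (2308 × 1117) / (358 × 828) = 2578036 / 296424 = 8.69712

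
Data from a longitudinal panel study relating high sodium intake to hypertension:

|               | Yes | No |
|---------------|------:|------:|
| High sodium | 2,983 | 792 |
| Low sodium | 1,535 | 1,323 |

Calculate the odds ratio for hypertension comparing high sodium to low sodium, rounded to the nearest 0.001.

Cells: a = 2983, b = 792, c = 1535, d = 1323.
OR = (a·d)/(b·c) = (2983 × 1323) / (792 × 1535) = 3946509 / 1215720 = 3.24623
The odds of hypertension are about 3.25 times as high in the high sodium group.

3.246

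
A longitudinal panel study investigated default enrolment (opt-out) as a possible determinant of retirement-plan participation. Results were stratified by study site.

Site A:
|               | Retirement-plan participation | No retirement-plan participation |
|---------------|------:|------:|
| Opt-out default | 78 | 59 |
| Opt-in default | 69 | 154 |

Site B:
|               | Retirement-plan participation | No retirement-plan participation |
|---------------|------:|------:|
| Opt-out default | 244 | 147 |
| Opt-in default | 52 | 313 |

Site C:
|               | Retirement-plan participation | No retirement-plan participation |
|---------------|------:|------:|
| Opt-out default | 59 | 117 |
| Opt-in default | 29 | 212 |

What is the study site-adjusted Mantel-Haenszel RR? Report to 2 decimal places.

3.06

RR_MH = Σ(aᵢ·n₀ᵢ/nᵢ) / Σ(cᵢ·n₁ᵢ/nᵢ), with n₁ᵢ = aᵢ+bᵢ (exposed), n₀ᵢ = cᵢ+dᵢ (unexposed), nᵢ = n₁ᵢ+n₀ᵢ.
Stratum 1 (Site A): n₁ = 137, n₀ = 223, n = 360; a·n₀/n = 78·223/360 = 48.3167; c·n₁/n = 69·137/360 = 26.2583
Stratum 2 (Site B): n₁ = 391, n₀ = 365, n = 756; a·n₀/n = 244·365/756 = 117.8042; c·n₁/n = 52·391/756 = 26.8942
Stratum 3 (Site C): n₁ = 176, n₀ = 241, n = 417; a·n₀/n = 59·241/417 = 34.0983; c·n₁/n = 29·176/417 = 12.2398
RR_MH = (48.3167 + 117.8042 + 34.0983) / (26.2583 + 26.8942 + 12.2398) = 200.2192 / 65.3923 = 3.06182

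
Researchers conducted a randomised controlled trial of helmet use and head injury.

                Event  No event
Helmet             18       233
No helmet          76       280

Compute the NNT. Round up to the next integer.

Risk in treated group = 18/251 = 0.07171; risk in control = 76/356 = 0.21348.
Absolute risk reduction = 0.21348 − 0.07171 = 0.14177
NNT = 1 / ARR = 1 / 0.14177 = 7.054 → round up → 8

8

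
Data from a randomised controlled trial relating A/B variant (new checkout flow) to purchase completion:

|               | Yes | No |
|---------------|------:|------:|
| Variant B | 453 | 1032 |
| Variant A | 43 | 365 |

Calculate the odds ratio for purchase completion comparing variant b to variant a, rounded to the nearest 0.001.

3.726

Cells: a = 453, b = 1032, c = 43, d = 365.
OR = (a·d)/(b·c) = (453 × 365) / (1032 × 43) = 165345 / 44376 = 3.72600
The odds of purchase completion are about 3.73 times as high in the variant b group.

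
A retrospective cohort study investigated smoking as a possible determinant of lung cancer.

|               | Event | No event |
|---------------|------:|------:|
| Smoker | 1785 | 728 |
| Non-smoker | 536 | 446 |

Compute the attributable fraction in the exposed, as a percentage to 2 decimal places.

23.16

Cells: a = 1785, b = 728, c = 536, d = 446.
Risk in exposed = 1785/2513 = 0.71031; risk in unexposed = 536/982 = 0.54582.
RR = 0.71031/0.54582 = 1.30134
AR% = (RR − 1)/RR × 100 = (1.30134 − 1)/1.30134 × 100 = 23.1564%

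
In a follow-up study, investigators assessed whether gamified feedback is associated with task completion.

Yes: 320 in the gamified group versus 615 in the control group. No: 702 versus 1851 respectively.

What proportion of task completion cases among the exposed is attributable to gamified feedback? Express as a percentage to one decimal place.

20.4

From the description: a = 320, b = 702, c = 615, d = 1851.
Risk in exposed = 320/1022 = 0.31311; risk in unexposed = 615/2466 = 0.24939.
RR = 0.31311/0.24939 = 1.25550
AR% = (RR − 1)/RR × 100 = (1.25550 − 1)/1.25550 × 100 = 20.3505%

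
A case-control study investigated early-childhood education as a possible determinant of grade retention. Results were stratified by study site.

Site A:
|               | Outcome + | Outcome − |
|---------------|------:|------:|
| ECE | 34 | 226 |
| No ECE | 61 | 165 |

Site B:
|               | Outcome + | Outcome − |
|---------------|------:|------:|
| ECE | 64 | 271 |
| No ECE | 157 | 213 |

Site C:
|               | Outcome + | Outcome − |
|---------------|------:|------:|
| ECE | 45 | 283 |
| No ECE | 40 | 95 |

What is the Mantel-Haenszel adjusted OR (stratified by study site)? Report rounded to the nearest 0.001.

0.354

OR_MH = Σ(aᵢdᵢ/nᵢ) / Σ(bᵢcᵢ/nᵢ), where nᵢ is the stratum total.
Stratum 1 (Site A): n = 486; a·d/n = 34·165/486 = 11.5432; b·c/n = 226·61/486 = 28.3663
Stratum 2 (Site B): n = 705; a·d/n = 64·213/705 = 19.3362; b·c/n = 271·157/705 = 60.3504
Stratum 3 (Site C): n = 463; a·d/n = 45·95/463 = 9.2333; b·c/n = 283·40/463 = 24.4492
OR_MH = (11.5432 + 19.3362 + 9.2333) / (28.3663 + 60.3504 + 24.4492) = 40.1126 / 113.1659 = 0.35446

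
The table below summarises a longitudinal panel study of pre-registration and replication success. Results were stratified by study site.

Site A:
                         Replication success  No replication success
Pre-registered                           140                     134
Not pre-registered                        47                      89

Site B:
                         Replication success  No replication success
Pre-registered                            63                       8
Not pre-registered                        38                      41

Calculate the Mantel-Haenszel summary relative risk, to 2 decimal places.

RR_MH = Σ(aᵢ·n₀ᵢ/nᵢ) / Σ(cᵢ·n₁ᵢ/nᵢ), with n₁ᵢ = aᵢ+bᵢ (exposed), n₀ᵢ = cᵢ+dᵢ (unexposed), nᵢ = n₁ᵢ+n₀ᵢ.
Stratum 1 (Site A): n₁ = 274, n₀ = 136, n = 410; a·n₀/n = 140·136/410 = 46.4390; c·n₁/n = 47·274/410 = 31.4098
Stratum 2 (Site B): n₁ = 71, n₀ = 79, n = 150; a·n₀/n = 63·79/150 = 33.1800; c·n₁/n = 38·71/150 = 17.9867
RR_MH = (46.4390 + 33.1800) / (31.4098 + 17.9867) = 79.6190 / 49.3964 = 1.61184

1.61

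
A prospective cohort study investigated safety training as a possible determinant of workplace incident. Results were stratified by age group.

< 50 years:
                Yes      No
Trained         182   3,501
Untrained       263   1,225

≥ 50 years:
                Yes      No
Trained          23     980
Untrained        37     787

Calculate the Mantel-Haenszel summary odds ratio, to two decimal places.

0.27

OR_MH = Σ(aᵢdᵢ/nᵢ) / Σ(bᵢcᵢ/nᵢ), where nᵢ is the stratum total.
Stratum 1 (< 50 years): n = 5171; a·d/n = 182·1225/5171 = 43.1155; b·c/n = 3501·263/5171 = 178.0629
Stratum 2 (≥ 50 years): n = 1827; a·d/n = 23·787/1827 = 9.9075; b·c/n = 980·37/1827 = 19.8467
OR_MH = (43.1155 + 9.9075) / (178.0629 + 19.8467) = 53.0230 / 197.9096 = 0.26792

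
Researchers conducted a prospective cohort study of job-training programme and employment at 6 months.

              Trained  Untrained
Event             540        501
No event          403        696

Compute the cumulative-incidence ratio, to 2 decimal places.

Reading the table with exposure as columns: a = 540 (Trained, case), b = 403 (Trained, non-case), c = 501 (Untrained, case), d = 696.
Risk in exposed = 540/943 = 0.57264; risk in unexposed = 501/1197 = 0.41855.
RR = 0.57264 / 0.41855 = 1.36817
The risk among the exposed is 1.37 times that among the unexposed.

1.37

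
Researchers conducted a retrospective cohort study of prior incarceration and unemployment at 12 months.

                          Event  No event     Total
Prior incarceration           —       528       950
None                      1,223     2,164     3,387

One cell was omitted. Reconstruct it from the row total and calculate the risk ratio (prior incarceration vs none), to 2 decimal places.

The missing cell is in the exposed row: 950 − 528 = 422.
So a = 422, b = 528, c = 1223, d = 2164.
RR = [a/(a+b)] / [c/(c+d)] = (422/950) / (1223/3387) = 0.44421/0.36109 = 1.23021

1.23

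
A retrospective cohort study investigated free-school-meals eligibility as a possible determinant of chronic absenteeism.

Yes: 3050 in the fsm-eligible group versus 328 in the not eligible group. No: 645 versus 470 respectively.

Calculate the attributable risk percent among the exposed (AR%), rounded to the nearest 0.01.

From the description: a = 3050, b = 645, c = 328, d = 470.
Risk in exposed = 3050/3695 = 0.82544; risk in unexposed = 328/798 = 0.41103.
RR = 0.82544/0.41103 = 2.00823
AR% = (RR − 1)/RR × 100 = (2.00823 − 1)/2.00823 × 100 = 50.2050%

50.21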